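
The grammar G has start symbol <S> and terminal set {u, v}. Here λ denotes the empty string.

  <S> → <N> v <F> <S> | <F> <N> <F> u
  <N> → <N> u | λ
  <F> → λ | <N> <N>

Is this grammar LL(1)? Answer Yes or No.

No

FIRST(<S>) = {u, v}
FIRST(<N>) = {λ, u}
FIRST(<F>) = {λ, u}
FOLLOW(<S>) = {$}
FOLLOW(<N>) = {u, v}
FOLLOW(<F>) = {u, v}
Cell M[<F>, u] receives both <F> → λ and <F> → <N> <N> — the grammar is not LL(1).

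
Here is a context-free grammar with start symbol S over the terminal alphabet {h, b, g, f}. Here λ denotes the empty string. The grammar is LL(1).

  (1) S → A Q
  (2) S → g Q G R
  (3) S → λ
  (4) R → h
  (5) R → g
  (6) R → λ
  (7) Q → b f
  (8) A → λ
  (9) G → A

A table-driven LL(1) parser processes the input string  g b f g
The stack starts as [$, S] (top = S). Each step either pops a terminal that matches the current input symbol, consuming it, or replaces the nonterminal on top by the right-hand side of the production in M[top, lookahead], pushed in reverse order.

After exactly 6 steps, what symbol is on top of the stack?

     Stack      Input      Action
  1  $ S        g b f g $  expand S → g Q G R
  2  $ R G Q g  g b f g $  match g
  3  $ R G Q    b f g $    expand Q → b f
  4  $ R G f b  b f g $    match b
  5  $ R G f    f g $      match f
  6  $ R G      g $        expand G → A
Stack after step 6: $ R A (top = A).

A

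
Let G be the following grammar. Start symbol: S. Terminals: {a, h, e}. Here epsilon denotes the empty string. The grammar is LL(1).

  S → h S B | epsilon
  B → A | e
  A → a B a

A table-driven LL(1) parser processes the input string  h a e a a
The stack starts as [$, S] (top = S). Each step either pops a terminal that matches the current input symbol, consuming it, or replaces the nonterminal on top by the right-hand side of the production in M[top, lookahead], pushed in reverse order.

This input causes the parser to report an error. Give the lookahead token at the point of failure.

step 1: stack=$ S  input=h a e a a $  — expand S → h S B
step 2: stack=$ B S h  input=h a e a a $  — match h
step 3: stack=$ B S  input=a e a a $  — expand S → epsilon
step 4: stack=$ B  input=a e a a $  — expand B → A
step 5: stack=$ A  input=a e a a $  — expand A → a B a
step 6: stack=$ a B a  input=a e a a $  — match a
step 7: stack=$ a B  input=e a a $  — expand B → e
step 8: stack=$ a e  input=e a a $  — match e
step 9: stack=$ a  input=a a $  — match a
step 10: stack=$  input=a $  — error: stack empty but input remains

a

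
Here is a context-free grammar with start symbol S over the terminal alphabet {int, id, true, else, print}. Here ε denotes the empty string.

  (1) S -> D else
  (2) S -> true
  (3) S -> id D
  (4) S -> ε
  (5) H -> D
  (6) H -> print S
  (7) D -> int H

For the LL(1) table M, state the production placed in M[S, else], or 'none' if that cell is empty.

FIRST(D) = {int}
FIRST(S) = {ε, id, int, true}  (via D else)
FIRST(H) = {int, print}  (via D)
FOLLOW(S) includes $ since S is the start symbol.
FOLLOW(S): in H->print S, the suffix after S is empty, so FOLLOW(S) ⊇ FOLLOW(H) = {$, else}. Thus FOLLOW(S) = {$, else}.
FOLLOW(H): in D->int H, the suffix after H is empty, so FOLLOW(H) ⊇ FOLLOW(D) = {$, else}. Thus FOLLOW(H) = {$, else}.
For S -> D else: FIRST(D else) = {int}, so it goes in M[S, t] for t ∈ {int}.
For S -> true: FIRST(true) = {true}, so it goes in M[S, t] for t ∈ {true}.
For S -> id D: FIRST(id D) = {id}, so it goes in M[S, t] for t ∈ {id}.
For S -> ε: FIRST(ε) = {ε}, so it goes in M[S, t] for t ∈ {}; since ε ∈ FIRST, also for every t ∈ FOLLOW(S) = {$, else}.

S -> ε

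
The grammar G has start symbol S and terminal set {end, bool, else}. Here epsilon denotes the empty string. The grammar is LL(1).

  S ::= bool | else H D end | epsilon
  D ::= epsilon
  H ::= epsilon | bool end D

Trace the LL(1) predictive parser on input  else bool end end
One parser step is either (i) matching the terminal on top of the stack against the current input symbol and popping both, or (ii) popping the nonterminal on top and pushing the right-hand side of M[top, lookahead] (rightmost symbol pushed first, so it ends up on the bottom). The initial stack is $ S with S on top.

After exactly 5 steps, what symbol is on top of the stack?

     Stack               Input                Action
  1  $ S                 else bool end end $  expand S ::= else H D end
  2  $ end D H else      else bool end end $  match else
  3  $ end D H           bool end end $       expand H ::= bool end D
  4  $ end D D end bool  bool end end $       match bool
  5  $ end D D end       end end $            match end
Stack after step 5: $ end D D (top = D).

D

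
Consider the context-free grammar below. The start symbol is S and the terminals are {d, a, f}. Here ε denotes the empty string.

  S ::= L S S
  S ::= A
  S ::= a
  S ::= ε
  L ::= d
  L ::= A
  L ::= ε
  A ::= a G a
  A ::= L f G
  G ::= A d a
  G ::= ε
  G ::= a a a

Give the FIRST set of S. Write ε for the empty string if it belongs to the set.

FIRST(S): from S::=L S S we get {ε, a, d, f}; from S::=A we get {a, d, f}; from S::=a we get {a}; from S::=ε we get {ε}. So FIRST(S) = {ε, a, d, f}.
FIRST(L): from L::=d we get {d}; from L::=A we get {a, d, f}; from L::=ε we get {ε}. So FIRST(L) = {ε, a, d, f}.
FIRST(A): from A::=a G a we get {a}; from A::=L f G we get {a, d, f}. So FIRST(A) = {a, d, f}.
FIRST(G): from G::=A d a we get {a, d, f}; from G::=ε we get {ε}; from G::=a a a we get {a}. So FIRST(G) = {ε, a, d, f}.

{ε, a, d, f}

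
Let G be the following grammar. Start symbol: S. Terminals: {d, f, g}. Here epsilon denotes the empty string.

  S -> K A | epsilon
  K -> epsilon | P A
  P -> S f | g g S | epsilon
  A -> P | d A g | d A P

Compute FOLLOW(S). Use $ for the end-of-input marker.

{$, d, f, g}

FIRST(S) = {epsilon, d, f, g}  (via K A)
FIRST(P) = {epsilon, d, f, g}  (via S f)
FIRST(A) = {epsilon, d, f, g}  (via P)
FIRST(K) = {epsilon, d, f, g}  (via P A)
FOLLOW(S) includes $ since S is the start symbol.
FOLLOW(S): in P->S f, S is followed by f with FIRST {f}; in P->g g S, the suffix after S is empty, so FOLLOW(S) ⊇ FOLLOW(P) = {$, d, f, g}. Thus FOLLOW(S) = {$, d, f, g}.
FOLLOW(K): in S->K A, K is followed by A with FIRST {epsilon, d, f, g}; in S->K A, the suffix after K is nullable, so FOLLOW(K) ⊇ FOLLOW(S) = {$, d, f, g}. Thus FOLLOW(K) = {$, d, f, g}.
FOLLOW(A): in S->K A, the suffix after A is empty, so FOLLOW(A) ⊇ FOLLOW(S) = {$, d, f, g}; in K->P A, the suffix after A is empty, so FOLLOW(A) ⊇ FOLLOW(K) = {$, d, f, g}; in A->d A g, A is followed by g with FIRST {g}; in A->d A P, A is followed by P with FIRST {epsilon, d, f, g}; in A->d A P, the suffix after A is nullable (adds nothing new). Thus FOLLOW(A) = {$, d, f, g}.
FOLLOW(P): in K->P A, P is followed by A with FIRST {epsilon, d, f, g}; in K->P A, the suffix after P is nullable, so FOLLOW(P) ⊇ FOLLOW(K) = {$, d, f, g}; in A->P, the suffix after P is empty, so FOLLOW(P) ⊇ FOLLOW(A) = {$, d, f, g}; in A->d A P, the suffix after P is empty, so FOLLOW(P) ⊇ FOLLOW(A) = {$, d, f, g}. Thus FOLLOW(P) = {$, d, f, g}.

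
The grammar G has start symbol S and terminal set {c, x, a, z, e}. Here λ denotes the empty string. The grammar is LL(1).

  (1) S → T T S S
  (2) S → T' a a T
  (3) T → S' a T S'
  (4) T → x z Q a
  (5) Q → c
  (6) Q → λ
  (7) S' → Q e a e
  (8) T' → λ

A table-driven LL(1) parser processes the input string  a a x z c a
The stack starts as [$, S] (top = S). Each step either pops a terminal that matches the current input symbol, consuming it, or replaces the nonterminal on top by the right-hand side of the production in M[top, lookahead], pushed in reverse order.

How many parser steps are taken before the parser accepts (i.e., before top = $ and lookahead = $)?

step 1: stack=$ S  input=a a x z c a $  — expand S → T' a a T
step 2: stack=$ T a a T'  input=a a x z c a $  — expand T' → λ
step 3: stack=$ T a a  input=a a x z c a $  — match a
step 4: stack=$ T a  input=a x z c a $  — match a
step 5: stack=$ T  input=x z c a $  — expand T → x z Q a
step 6: stack=$ a Q z x  input=x z c a $  — match x
step 7: stack=$ a Q z  input=z c a $  — match z
step 8: stack=$ a Q  input=c a $  — expand Q → c
step 9: stack=$ a c  input=c a $  — match c
step 10: stack=$ a  input=a $  — match a
Accept reached after 10 steps.

10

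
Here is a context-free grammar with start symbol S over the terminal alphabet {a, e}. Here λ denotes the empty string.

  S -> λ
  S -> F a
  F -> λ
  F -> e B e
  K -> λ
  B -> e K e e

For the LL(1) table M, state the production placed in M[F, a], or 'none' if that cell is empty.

FIRST(F): from F->λ we get {λ}; from F->e B e we get {e}. So FIRST(F) = {λ, e}.
FIRST(K): from K->λ we get {λ}. So FIRST(K) = {λ}.
FIRST(B): from B->e K e e we get {e}. So FIRST(B) = {e}.
FIRST(S): from S->λ we get {λ}; from S->F a we get {a, e}. So FIRST(S) = {λ, a, e}.
FOLLOW(S) includes $ since S is the start symbol.
FOLLOW(F): in S->F a, F is followed by a with FIRST {a}. Thus FOLLOW(F) = {a}.
For F -> λ: FIRST(λ) = {λ}, so it goes in M[F, t] for t ∈ {}; since λ ∈ FIRST, also for every t ∈ FOLLOW(F) = {a}.
For F -> e B e: FIRST(e B e) = {e}, so it goes in M[F, t] for t ∈ {e}.

F -> λ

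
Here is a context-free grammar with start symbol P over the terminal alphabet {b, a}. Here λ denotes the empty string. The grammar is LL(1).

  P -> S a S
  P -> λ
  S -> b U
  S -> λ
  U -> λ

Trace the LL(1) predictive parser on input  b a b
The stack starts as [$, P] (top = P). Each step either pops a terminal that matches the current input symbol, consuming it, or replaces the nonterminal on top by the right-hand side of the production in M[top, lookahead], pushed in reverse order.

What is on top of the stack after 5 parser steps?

step 1: stack=$ P  input=b a b $  — expand P -> S a S
step 2: stack=$ S a S  input=b a b $  — expand S -> b U
step 3: stack=$ S a U b  input=b a b $  — match b
step 4: stack=$ S a U  input=a b $  — expand U -> λ
step 5: stack=$ S a  input=a b $  — match a
Stack after step 5: $ S (top = S).

S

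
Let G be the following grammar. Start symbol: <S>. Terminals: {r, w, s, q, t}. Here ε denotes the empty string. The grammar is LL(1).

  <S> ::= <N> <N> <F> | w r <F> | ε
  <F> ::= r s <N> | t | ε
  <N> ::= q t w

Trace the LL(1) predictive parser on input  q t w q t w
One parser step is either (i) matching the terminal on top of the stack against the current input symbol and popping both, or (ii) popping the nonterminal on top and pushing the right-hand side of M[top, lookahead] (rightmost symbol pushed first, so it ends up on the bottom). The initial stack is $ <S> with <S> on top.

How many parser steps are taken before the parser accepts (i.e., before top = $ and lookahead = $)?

      Stack            Input          Action
   1  $ <S>            q t w q t w $  expand <S> ::= <N> <N> <F>
   2  $ <F> <N> <N>    q t w q t w $  expand <N> ::= q t w
   3  $ <F> <N> w t q  q t w q t w $  match q
   4  $ <F> <N> w t    t w q t w $    match t
   5  $ <F> <N> w      w q t w $      match w
   6  $ <F> <N>        q t w $        expand <N> ::= q t w
   7  $ <F> w t q      q t w $        match q
   8  $ <F> w t        t w $          match t
   9  $ <F> w          w $            match w
  10  $ <F>            $              expand <F> ::= ε
Accept reached after 10 steps.

10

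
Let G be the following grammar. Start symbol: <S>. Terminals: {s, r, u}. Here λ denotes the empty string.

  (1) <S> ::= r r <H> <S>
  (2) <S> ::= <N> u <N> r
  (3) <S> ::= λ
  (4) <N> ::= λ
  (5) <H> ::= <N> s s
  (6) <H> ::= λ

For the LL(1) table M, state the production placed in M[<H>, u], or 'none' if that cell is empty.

FIRST(<N>) = {λ}
FIRST(<S>) = {λ, r, u}  (via <N> u <N> r)
FIRST(<H>) = {λ, s}  (via <N> s s)
FOLLOW(<S>) includes $ since <S> is the start symbol.
FOLLOW(<S>): in <S>::=r r <H> <S>, the suffix after <S> is empty (adds nothing new). Thus FOLLOW(<S>) = {$}.
FOLLOW(<H>): in <S>::=r r <H> <S>, <H> is followed by <S> with FIRST {λ, r, u}; in <S>::=r r <H> <S>, the suffix after <H> is nullable, so FOLLOW(<H>) ⊇ FOLLOW(<S>) = {$}. Thus FOLLOW(<H>) = {$, r, u}.
For <H> ::= <N> s s: FIRST(<N> s s) = {s}, so it goes in M[<H>, t] for t ∈ {s}.
For <H> ::= λ: FIRST(λ) = {λ}, so it goes in M[<H>, t] for t ∈ {}; since λ ∈ FIRST, also for every t ∈ FOLLOW(<H>) = {$, r, u}.

<H> ::= λ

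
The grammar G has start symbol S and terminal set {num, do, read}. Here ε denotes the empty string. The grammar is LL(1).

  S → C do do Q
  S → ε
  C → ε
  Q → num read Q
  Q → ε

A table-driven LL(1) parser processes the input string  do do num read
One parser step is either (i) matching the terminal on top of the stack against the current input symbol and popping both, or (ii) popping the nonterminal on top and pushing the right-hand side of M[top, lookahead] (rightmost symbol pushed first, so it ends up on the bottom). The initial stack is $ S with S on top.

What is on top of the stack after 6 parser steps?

read

     Stack         Input             Action
  1  $ S           do do num read $  expand S → C do do Q
  2  $ Q do do C   do do num read $  expand C → ε
  3  $ Q do do     do do num read $  match do
  4  $ Q do        do num read $     match do
  5  $ Q           num read $        expand Q → num read Q
  6  $ Q read num  num read $        match num
Stack after step 6: $ Q read (top = read).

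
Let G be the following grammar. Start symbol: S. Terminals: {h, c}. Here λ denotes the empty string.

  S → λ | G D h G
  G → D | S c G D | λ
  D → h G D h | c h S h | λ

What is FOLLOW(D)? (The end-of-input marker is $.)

FIRST(D): from D→h G D h we get {h}; from D→c h S h we get {c}; from D→λ we get {λ}. So FIRST(D) = {λ, c, h}.
FIRST(S): from S→λ we get {λ}; from S→G D h G we get {c, h}. So FIRST(S) = {λ, c, h}.
FIRST(G): from G→D we get {λ, c, h}; from G→S c G D we get {c, h}; from G→λ we get {λ}. So FIRST(G) = {λ, c, h}.
FOLLOW(S) includes $ since S is the start symbol.
FOLLOW(S): in G→S c G D, S is followed by c G D with FIRST {c}; in D→c h S h, S is followed by h with FIRST {h}. Thus FOLLOW(S) = {$, c, h}.
FOLLOW(G): in S→G D h G (occurrence 1), G is followed by D h G with FIRST {c, h}; in S→G D h G (occurrence 2), the suffix after G is empty, so FOLLOW(G) ⊇ FOLLOW(S) = {$, c, h}; in G→S c G D, G is followed by D with FIRST {λ, c, h}; in G→S c G D, the suffix after G is nullable (adds nothing new); in D→h G D h, G is followed by D h with FIRST {c, h}. Thus FOLLOW(G) = {$, c, h}.
FOLLOW(D): in S→G D h G, D is followed by h G with FIRST {h}; in G→D, the suffix after D is empty, so FOLLOW(D) ⊇ FOLLOW(G) = {$, c, h}; in G→S c G D, the suffix after D is empty, so FOLLOW(D) ⊇ FOLLOW(G) = {$, c, h}; in D→h G D h, D is followed by h with FIRST {h}. Thus FOLLOW(D) = {$, c, h}.

{$, c, h}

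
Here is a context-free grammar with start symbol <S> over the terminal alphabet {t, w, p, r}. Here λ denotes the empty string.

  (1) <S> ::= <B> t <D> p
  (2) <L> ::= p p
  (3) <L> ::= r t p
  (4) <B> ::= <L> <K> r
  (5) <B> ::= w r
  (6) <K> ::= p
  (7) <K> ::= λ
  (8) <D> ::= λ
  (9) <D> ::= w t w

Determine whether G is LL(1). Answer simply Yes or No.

Yes

FIRST(<S>) = {p, r, w}
FIRST(<L>) = {p, r}
FIRST(<B>) = {p, r, w}
FIRST(<K>) = {λ, p}
FIRST(<D>) = {λ, w}
FOLLOW(<S>) = {$}
FOLLOW(<L>) = {p, r}
FOLLOW(<B>) = {t}
FOLLOW(<K>) = {r}
FOLLOW(<D>) = {p}
Each cell of M receives at most one production.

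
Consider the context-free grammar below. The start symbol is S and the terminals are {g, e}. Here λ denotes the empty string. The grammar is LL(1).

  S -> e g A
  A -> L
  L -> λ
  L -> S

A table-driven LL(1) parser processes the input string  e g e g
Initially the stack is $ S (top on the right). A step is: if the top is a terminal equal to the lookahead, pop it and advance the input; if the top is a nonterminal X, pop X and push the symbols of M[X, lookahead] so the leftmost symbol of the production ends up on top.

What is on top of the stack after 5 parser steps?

     Stack    Input      Action
  1  $ S      e g e g $  expand S -> e g A
  2  $ A g e  e g e g $  match e
  3  $ A g    g e g $    match g
  4  $ A      e g $      expand A -> L
  5  $ L      e g $      expand L -> S
Stack after step 5: $ S (top = S).

S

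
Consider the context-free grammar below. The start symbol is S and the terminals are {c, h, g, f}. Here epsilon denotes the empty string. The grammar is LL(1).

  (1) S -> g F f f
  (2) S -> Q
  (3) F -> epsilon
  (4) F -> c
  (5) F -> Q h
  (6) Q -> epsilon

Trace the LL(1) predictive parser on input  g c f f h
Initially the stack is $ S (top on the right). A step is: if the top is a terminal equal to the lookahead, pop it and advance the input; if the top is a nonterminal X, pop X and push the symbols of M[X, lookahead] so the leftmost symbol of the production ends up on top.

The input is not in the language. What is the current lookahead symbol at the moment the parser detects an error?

h

     Stack      Input        Action
  1  $ S        g c f f h $  expand S -> g F f f
  2  $ f f F g  g c f f h $  match g
  3  $ f f F    c f f h $    expand F -> c
  4  $ f f c    c f f h $    match c
  5  $ f f      f f h $      match f
  6  $ f        f h $        match f
  7  $          h $          error: stack empty but input remains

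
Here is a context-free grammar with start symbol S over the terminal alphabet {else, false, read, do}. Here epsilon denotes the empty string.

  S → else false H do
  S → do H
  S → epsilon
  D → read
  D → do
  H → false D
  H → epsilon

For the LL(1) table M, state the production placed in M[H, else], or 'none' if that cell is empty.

none

FIRST(S) = {epsilon, do, else}
FIRST(D) = {do, read}
FIRST(H) = {epsilon, false}
FOLLOW(S) includes $ since S is the start symbol.
FOLLOW(S): S appears on no right-hand side. Thus FOLLOW(S) = {$}.
FOLLOW(H): in S→else false H do, H is followed by do with FIRST {do}; in S→do H, the suffix after H is empty, so FOLLOW(H) ⊇ FOLLOW(S) = {$}. Thus FOLLOW(H) = {$, do}.
For H → false D: FIRST(false D) = {false}, so it goes in M[H, t] for t ∈ {false}.
For H → epsilon: FIRST(epsilon) = {epsilon}, so it goes in M[H, t] for t ∈ {}; since epsilon ∈ FIRST, also for every t ∈ FOLLOW(H) = {$, do}.
None of these place a production in M[H, else].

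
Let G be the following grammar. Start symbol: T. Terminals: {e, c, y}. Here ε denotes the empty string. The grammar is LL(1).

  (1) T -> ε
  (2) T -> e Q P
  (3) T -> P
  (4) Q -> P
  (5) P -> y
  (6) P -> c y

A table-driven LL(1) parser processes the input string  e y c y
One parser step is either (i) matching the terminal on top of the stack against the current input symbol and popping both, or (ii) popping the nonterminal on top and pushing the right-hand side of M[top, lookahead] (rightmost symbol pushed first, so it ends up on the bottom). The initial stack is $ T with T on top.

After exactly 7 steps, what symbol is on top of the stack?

step 1: stack=$ T  input=e y c y $  — expand T -> e Q P
step 2: stack=$ P Q e  input=e y c y $  — match e
step 3: stack=$ P Q  input=y c y $  — expand Q -> P
step 4: stack=$ P P  input=y c y $  — expand P -> y
step 5: stack=$ P y  input=y c y $  — match y
step 6: stack=$ P  input=c y $  — expand P -> c y
step 7: stack=$ y c  input=c y $  — match c
Stack after step 7: $ y (top = y).

y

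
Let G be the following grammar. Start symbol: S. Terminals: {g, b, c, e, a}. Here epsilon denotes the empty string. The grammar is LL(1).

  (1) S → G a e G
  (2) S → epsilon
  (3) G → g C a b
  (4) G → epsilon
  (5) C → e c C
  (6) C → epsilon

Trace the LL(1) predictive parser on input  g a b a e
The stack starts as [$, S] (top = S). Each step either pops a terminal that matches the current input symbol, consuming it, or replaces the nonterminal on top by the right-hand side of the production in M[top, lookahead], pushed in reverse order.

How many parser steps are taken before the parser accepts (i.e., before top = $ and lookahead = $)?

9

step 1: stack=$ S  input=g a b a e $  — expand S → G a e G
step 2: stack=$ G e a G  input=g a b a e $  — expand G → g C a b
step 3: stack=$ G e a b a C g  input=g a b a e $  — match g
step 4: stack=$ G e a b a C  input=a b a e $  — expand C → epsilon
step 5: stack=$ G e a b a  input=a b a e $  — match a
step 6: stack=$ G e a b  input=b a e $  — match b
step 7: stack=$ G e a  input=a e $  — match a
step 8: stack=$ G e  input=e $  — match e
step 9: stack=$ G  input=$  — expand G → epsilon
Accept reached after 9 steps.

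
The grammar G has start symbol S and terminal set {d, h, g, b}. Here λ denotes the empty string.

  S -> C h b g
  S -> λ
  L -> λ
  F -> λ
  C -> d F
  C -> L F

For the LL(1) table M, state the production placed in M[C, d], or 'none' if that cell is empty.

C -> d F

FIRST(L): from L->λ we get {λ}. So FIRST(L) = {λ}.
FIRST(F): from F->λ we get {λ}. So FIRST(F) = {λ}.
FIRST(C): from C->d F we get {d}; from C->L F we get {λ}. So FIRST(C) = {λ, d}.
FIRST(S): from S->C h b g we get {d, h}; from S->λ we get {λ}. So FIRST(S) = {λ, d, h}.
FOLLOW(S) includes $ since S is the start symbol.
FOLLOW(C): in S->C h b g, C is followed by h b g with FIRST {h}. Thus FOLLOW(C) = {h}.
For C -> d F: FIRST(d F) = {d}, so it goes in M[C, t] for t ∈ {d}.
For C -> L F: FIRST(L F) = {λ}, so it goes in M[C, t] for t ∈ {}; since λ ∈ FIRST, also for every t ∈ FOLLOW(C) = {h}.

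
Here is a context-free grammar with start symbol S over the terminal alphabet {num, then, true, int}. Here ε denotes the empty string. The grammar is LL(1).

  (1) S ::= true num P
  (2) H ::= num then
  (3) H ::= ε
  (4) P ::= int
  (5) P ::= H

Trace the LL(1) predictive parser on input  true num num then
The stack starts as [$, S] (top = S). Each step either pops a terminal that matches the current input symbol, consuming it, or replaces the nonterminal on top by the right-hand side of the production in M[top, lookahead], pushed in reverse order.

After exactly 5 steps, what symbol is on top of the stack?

num

step 1: stack=$ S  input=true num num then $  — expand S ::= true num P
step 2: stack=$ P num true  input=true num num then $  — match true
step 3: stack=$ P num  input=num num then $  — match num
step 4: stack=$ P  input=num then $  — expand P ::= H
step 5: stack=$ H  input=num then $  — expand H ::= num then
Stack after step 5: $ then num (top = num).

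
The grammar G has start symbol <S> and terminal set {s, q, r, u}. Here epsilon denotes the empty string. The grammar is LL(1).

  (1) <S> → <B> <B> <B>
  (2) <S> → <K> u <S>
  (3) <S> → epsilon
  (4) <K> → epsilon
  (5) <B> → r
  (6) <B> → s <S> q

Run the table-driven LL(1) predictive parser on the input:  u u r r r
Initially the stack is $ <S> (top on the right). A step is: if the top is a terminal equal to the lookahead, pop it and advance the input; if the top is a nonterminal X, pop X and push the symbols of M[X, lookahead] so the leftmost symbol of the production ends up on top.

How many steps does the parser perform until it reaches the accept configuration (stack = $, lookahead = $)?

13

step 1: stack=$ <S>  input=u u r r r $  — expand <S> → <K> u <S>
step 2: stack=$ <S> u <K>  input=u u r r r $  — expand <K> → epsilon
step 3: stack=$ <S> u  input=u u r r r $  — match u
step 4: stack=$ <S>  input=u r r r $  — expand <S> → <K> u <S>
step 5: stack=$ <S> u <K>  input=u r r r $  — expand <K> → epsilon
step 6: stack=$ <S> u  input=u r r r $  — match u
step 7: stack=$ <S>  input=r r r $  — expand <S> → <B> <B> <B>
step 8: stack=$ <B> <B> <B>  input=r r r $  — expand <B> → r
step 9: stack=$ <B> <B> r  input=r r r $  — match r
step 10: stack=$ <B> <B>  input=r r $  — expand <B> → r
step 11: stack=$ <B> r  input=r r $  — match r
step 12: stack=$ <B>  input=r $  — expand <B> → r
step 13: stack=$ r  input=r $  — match r
Accept reached after 13 steps.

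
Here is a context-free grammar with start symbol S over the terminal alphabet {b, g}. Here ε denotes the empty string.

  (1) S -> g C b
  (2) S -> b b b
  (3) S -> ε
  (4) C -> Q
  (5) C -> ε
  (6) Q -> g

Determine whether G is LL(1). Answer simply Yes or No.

Yes

FIRST(S) = {ε, b, g}
FIRST(C) = {ε, g}
FIRST(Q) = {g}
FOLLOW(S) = {$}
FOLLOW(C) = {b}
FOLLOW(Q) = {b}
Each cell of M receives at most one production.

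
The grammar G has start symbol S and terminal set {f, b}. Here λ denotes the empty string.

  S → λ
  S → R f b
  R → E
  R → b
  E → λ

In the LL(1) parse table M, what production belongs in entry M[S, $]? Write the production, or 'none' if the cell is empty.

FIRST(E) = {λ}
FIRST(R) = {λ, b}  (via E)
FIRST(S) = {λ, b, f}  (via R f b)
FOLLOW(S) includes $ since S is the start symbol.
FOLLOW(S): S appears on no right-hand side. Thus FOLLOW(S) = {$}.
For S → λ: FIRST(λ) = {λ}, so it goes in M[S, t] for t ∈ {}; since λ ∈ FIRST, also for every t ∈ FOLLOW(S) = {$}.
For S → R f b: FIRST(R f b) = {b, f}, so it goes in M[S, t] for t ∈ {b, f}.

S → λ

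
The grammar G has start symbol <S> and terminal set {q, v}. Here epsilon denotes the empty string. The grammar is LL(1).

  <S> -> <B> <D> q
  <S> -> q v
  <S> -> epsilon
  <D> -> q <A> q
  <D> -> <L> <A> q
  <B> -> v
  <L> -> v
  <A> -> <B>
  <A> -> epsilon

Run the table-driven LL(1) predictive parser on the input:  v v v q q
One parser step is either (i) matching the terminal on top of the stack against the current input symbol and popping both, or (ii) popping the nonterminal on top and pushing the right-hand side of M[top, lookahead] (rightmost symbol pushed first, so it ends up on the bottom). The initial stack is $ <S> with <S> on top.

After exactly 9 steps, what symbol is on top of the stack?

q

     Stack          Input        Action
  1  $ <S>          v v v q q $  expand <S> -> <B> <D> q
  2  $ q <D> <B>    v v v q q $  expand <B> -> v
  3  $ q <D> v      v v v q q $  match v
  4  $ q <D>        v v q q $    expand <D> -> <L> <A> q
  5  $ q q <A> <L>  v v q q $    expand <L> -> v
  6  $ q q <A> v    v v q q $    match v
  7  $ q q <A>      v q q $      expand <A> -> <B>
  8  $ q q <B>      v q q $      expand <B> -> v
  9  $ q q v        v q q $      match v
Stack after step 9: $ q q (top = q).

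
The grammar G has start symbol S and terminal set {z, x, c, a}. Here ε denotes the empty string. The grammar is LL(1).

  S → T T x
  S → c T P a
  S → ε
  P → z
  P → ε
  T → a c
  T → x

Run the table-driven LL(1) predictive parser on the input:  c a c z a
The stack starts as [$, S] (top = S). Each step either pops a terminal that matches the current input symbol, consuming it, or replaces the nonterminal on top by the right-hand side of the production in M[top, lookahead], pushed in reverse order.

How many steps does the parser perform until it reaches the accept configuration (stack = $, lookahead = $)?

8

step 1: stack=$ S  input=c a c z a $  — expand S → c T P a
step 2: stack=$ a P T c  input=c a c z a $  — match c
step 3: stack=$ a P T  input=a c z a $  — expand T → a c
step 4: stack=$ a P c a  input=a c z a $  — match a
step 5: stack=$ a P c  input=c z a $  — match c
step 6: stack=$ a P  input=z a $  — expand P → z
step 7: stack=$ a z  input=z a $  — match z
step 8: stack=$ a  input=a $  — match a
Accept reached after 8 steps.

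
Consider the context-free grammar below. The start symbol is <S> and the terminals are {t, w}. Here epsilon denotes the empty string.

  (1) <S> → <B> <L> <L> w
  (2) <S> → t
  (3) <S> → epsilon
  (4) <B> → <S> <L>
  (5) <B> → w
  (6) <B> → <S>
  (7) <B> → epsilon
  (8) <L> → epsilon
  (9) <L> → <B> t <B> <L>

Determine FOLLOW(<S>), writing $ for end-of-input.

{$, t, w}

FIRST(<S>) = {epsilon, t, w}  (via <B> <L> <L> w)
FIRST(<B>) = {epsilon, t, w}  (via <S> <L>, <S>)
FIRST(<L>) = {epsilon, t, w}  (via <B> t <B> <L>)
FOLLOW(<S>) includes $ since <S> is the start symbol.
FOLLOW(<S>): in <B>→<S> <L>, <S> is followed by <L> with FIRST {epsilon, t, w}; in <B>→<S> <L>, the suffix after <S> is nullable, so FOLLOW(<S>) ⊇ FOLLOW(<B>) = {t, w}; in <B>→<S>, the suffix after <S> is empty, so FOLLOW(<S>) ⊇ FOLLOW(<B>) = {t, w}. Thus FOLLOW(<S>) = {$, t, w}.
FOLLOW(<B>): in <S>→<B> <L> <L> w, <B> is followed by <L> <L> w with FIRST {t, w}; in <L>→<B> t <B> <L> (occurrence 1), <B> is followed by t <B> <L> with FIRST {t}; in <L>→<B> t <B> <L> (occurrence 2), <B> is followed by <L> with FIRST {epsilon, t, w}; in <L>→<B> t <B> <L> (occurrence 2), the suffix after <B> is nullable, so FOLLOW(<B>) ⊇ FOLLOW(<L>) = {t, w}. Thus FOLLOW(<B>) = {t, w}.
FOLLOW(<L>): in <S>→<B> <L> <L> w (occurrence 1), <L> is followed by <L> w with FIRST {t, w}; in <S>→<B> <L> <L> w (occurrence 2), <L> is followed by w with FIRST {w}; in <B>→<S> <L>, the suffix after <L> is empty, so FOLLOW(<L>) ⊇ FOLLOW(<B>) = {t, w}; in <L>→<B> t <B> <L>, the suffix after <L> is empty (adds nothing new). Thus FOLLOW(<L>) = {t, w}.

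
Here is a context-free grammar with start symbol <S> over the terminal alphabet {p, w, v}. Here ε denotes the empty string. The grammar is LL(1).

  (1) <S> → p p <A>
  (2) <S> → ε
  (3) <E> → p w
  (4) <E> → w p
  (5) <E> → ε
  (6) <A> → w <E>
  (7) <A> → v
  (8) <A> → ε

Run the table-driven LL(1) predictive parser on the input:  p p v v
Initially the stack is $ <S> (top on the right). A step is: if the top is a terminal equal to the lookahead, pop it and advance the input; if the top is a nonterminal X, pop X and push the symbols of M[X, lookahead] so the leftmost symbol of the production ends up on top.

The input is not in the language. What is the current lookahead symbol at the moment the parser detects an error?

v

     Stack      Input      Action
  1  $ <S>      p p v v $  expand <S> → p p <A>
  2  $ <A> p p  p p v v $  match p
  3  $ <A> p    p v v $    match p
  4  $ <A>      v v $      expand <A> → v
  5  $ v        v v $      match v
  6  $          v $        error: stack empty but input remains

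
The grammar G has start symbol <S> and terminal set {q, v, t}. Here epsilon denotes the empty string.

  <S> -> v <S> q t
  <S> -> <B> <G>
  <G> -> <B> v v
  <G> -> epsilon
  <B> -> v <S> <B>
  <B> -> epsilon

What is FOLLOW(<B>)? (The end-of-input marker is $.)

{$, q, v}

FIRST(<B>): from <B>->v <S> <B> we get {v}; from <B>->epsilon we get {epsilon}. So FIRST(<B>) = {epsilon, v}.
FIRST(<G>): from <G>-><B> v v we get {v}; from <G>->epsilon we get {epsilon}. So FIRST(<G>) = {epsilon, v}.
FIRST(<S>): from <S>->v <S> q t we get {v}; from <S>-><B> <G> we get {epsilon, v}. So FIRST(<S>) = {epsilon, v}.
FOLLOW(<S>) includes $ since <S> is the start symbol.
FOLLOW(<S>): in <S>->v <S> q t, <S> is followed by q t with FIRST {q}; in <B>->v <S> <B>, <S> is followed by <B> with FIRST {epsilon, v}; in <B>->v <S> <B>, the suffix after <S> is nullable, so FOLLOW(<S>) ⊇ FOLLOW(<B>) = {$, q, v}. Thus FOLLOW(<S>) = {$, q, v}.
FOLLOW(<G>): in <S>-><B> <G>, the suffix after <G> is empty, so FOLLOW(<G>) ⊇ FOLLOW(<S>) = {$, q, v}. Thus FOLLOW(<G>) = {$, q, v}.
FOLLOW(<B>): in <S>-><B> <G>, <B> is followed by <G> with FIRST {epsilon, v}; in <S>-><B> <G>, the suffix after <B> is nullable, so FOLLOW(<B>) ⊇ FOLLOW(<S>) = {$, q, v}; in <G>-><B> v v, <B> is followed by v v with FIRST {v}; in <B>->v <S> <B>, the suffix after <B> is empty (adds nothing new). Thus FOLLOW(<B>) = {$, q, v}.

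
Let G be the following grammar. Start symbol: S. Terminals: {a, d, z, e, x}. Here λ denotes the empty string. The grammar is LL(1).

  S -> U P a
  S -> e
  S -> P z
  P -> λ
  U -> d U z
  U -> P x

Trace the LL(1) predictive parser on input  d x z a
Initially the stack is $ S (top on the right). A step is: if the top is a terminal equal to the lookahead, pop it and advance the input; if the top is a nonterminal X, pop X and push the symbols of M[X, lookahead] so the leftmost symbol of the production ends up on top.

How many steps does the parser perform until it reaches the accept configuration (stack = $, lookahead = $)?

     Stack        Input      Action
  1  $ S          d x z a $  expand S -> U P a
  2  $ a P U      d x z a $  expand U -> d U z
  3  $ a P z U d  d x z a $  match d
  4  $ a P z U    x z a $    expand U -> P x
  5  $ a P z x P  x z a $    expand P -> λ
  6  $ a P z x    x z a $    match x
  7  $ a P z      z a $      match z
  8  $ a P        a $        expand P -> λ
  9  $ a          a $        match a
Accept reached after 9 steps.

9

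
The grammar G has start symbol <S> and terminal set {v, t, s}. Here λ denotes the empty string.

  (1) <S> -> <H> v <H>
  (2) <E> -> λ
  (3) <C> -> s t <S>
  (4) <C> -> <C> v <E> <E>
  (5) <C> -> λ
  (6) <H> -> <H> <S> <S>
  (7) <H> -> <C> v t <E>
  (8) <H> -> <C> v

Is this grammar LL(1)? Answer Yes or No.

No

FIRST(<S>) = {s, v}
FIRST(<E>) = {λ}
FIRST(<C>) = {λ, s, v}
FIRST(<H>) = {s, v}
FOLLOW(<S>) = {$, s, v}
FOLLOW(<E>) = {$, s, v}
FOLLOW(<C>) = {v}
FOLLOW(<H>) = {$, s, v}
Cell M[<C>, s] receives both <C> -> s t <S> and <C> -> <C> v <E> <E> — the grammar is not LL(1).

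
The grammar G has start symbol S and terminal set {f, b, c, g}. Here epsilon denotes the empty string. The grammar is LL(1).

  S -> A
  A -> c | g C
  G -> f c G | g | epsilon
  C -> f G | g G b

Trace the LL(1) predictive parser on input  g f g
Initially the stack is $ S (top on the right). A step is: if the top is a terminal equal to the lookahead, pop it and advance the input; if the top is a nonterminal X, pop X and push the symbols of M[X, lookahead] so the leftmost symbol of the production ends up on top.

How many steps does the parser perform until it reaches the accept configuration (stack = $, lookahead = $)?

7

step 1: stack=$ S  input=g f g $  — expand S -> A
step 2: stack=$ A  input=g f g $  — expand A -> g C
step 3: stack=$ C g  input=g f g $  — match g
step 4: stack=$ C  input=f g $  — expand C -> f G
step 5: stack=$ G f  input=f g $  — match f
step 6: stack=$ G  input=g $  — expand G -> g
step 7: stack=$ g  input=g $  — match g
Accept reached after 7 steps.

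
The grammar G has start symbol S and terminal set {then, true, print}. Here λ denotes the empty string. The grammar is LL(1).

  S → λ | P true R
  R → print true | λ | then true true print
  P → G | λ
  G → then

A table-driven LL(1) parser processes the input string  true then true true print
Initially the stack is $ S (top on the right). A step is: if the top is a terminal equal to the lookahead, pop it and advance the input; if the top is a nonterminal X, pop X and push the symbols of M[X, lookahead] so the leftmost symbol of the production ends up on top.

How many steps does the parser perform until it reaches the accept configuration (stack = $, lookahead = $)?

8

     Stack                   Input                        Action
  1  $ S                     true then true true print $  expand S → P true R
  2  $ R true P              true then true true print $  expand P → λ
  3  $ R true                true then true true print $  match true
  4  $ R                     then true true print $       expand R → then true true print
  5  $ print true true then  then true true print $       match then
  6  $ print true true       true true print $            match true
  7  $ print true            true print $                 match true
  8  $ print                 print $                      match print
Accept reached after 8 steps.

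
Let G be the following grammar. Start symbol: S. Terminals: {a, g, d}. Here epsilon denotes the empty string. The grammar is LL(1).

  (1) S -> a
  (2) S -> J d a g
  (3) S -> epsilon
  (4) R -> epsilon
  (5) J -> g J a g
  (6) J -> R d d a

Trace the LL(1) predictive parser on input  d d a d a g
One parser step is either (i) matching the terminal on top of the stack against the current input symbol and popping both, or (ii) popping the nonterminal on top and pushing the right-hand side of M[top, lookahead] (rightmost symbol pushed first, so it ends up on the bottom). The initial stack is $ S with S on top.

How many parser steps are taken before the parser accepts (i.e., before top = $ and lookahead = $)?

     Stack            Input          Action
  1  $ S              d d a d a g $  expand S -> J d a g
  2  $ g a d J        d d a d a g $  expand J -> R d d a
  3  $ g a d a d d R  d d a d a g $  expand R -> epsilon
  4  $ g a d a d d    d d a d a g $  match d
  5  $ g a d a d      d a d a g $    match d
  6  $ g a d a        a d a g $      match a
  7  $ g a d          d a g $        match d
  8  $ g a            a g $          match a
  9  $ g              g $            match g
Accept reached after 9 steps.

9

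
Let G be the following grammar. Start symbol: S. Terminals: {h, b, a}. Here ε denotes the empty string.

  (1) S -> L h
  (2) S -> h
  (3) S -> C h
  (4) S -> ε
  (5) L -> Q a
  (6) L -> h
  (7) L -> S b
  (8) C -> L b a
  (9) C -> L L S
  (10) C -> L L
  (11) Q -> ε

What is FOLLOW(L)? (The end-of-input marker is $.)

FIRST(Q) = {ε}
FIRST(S) = {ε, a, b, h}  (via L h, C h)
FIRST(L) = {a, b, h}  (via Q a, S b)
FIRST(C) = {a, b, h}  (via L b a, L L S, L L)
FOLLOW(S) includes $ since S is the start symbol.
FOLLOW(C): in S->C h, C is followed by h with FIRST {h}. Thus FOLLOW(C) = {h}.
FOLLOW(S): in L->S b, S is followed by b with FIRST {b}; in C->L L S, the suffix after S is empty, so FOLLOW(S) ⊇ FOLLOW(C) = {h}. Thus FOLLOW(S) = {$, b, h}.
FOLLOW(L): in S->L h, L is followed by h with FIRST {h}; in C->L b a, L is followed by b a with FIRST {b}; in C->L L S (occurrence 1), L is followed by L S with FIRST {a, b, h}; in C->L L S (occurrence 2), L is followed by S with FIRST {ε, a, b, h}; in C->L L S (occurrence 2), the suffix after L is nullable, so FOLLOW(L) ⊇ FOLLOW(C) = {h}; in C->L L (occurrence 1), L is followed by L with FIRST {a, b, h}; in C->L L (occurrence 2), the suffix after L is empty, so FOLLOW(L) ⊇ FOLLOW(C) = {h}. Thus FOLLOW(L) = {a, b, h}.
FOLLOW(Q): in L->Q a, Q is followed by a with FIRST {a}. Thus FOLLOW(Q) = {a}.

{a, b, h}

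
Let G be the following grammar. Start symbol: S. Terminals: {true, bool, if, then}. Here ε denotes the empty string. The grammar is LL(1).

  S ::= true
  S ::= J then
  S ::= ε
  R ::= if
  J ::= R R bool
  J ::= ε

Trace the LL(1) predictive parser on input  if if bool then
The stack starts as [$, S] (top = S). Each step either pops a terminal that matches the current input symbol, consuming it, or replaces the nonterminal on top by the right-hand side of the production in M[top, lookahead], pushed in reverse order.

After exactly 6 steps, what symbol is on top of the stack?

bool

     Stack             Input              Action
  1  $ S               if if bool then $  expand S ::= J then
  2  $ then J          if if bool then $  expand J ::= R R bool
  3  $ then bool R R   if if bool then $  expand R ::= if
  4  $ then bool R if  if if bool then $  match if
  5  $ then bool R     if bool then $     expand R ::= if
  6  $ then bool if    if bool then $     match if
Stack after step 6: $ then bool (top = bool).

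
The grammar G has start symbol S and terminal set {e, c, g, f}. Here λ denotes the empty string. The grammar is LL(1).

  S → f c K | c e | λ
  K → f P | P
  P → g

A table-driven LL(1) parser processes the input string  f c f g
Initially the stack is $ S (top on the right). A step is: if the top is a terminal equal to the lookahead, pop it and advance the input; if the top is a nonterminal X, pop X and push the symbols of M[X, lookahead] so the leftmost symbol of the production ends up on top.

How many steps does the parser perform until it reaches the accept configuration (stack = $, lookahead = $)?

step 1: stack=$ S  input=f c f g $  — expand S → f c K
step 2: stack=$ K c f  input=f c f g $  — match f
step 3: stack=$ K c  input=c f g $  — match c
step 4: stack=$ K  input=f g $  — expand K → f P
step 5: stack=$ P f  input=f g $  — match f
step 6: stack=$ P  input=g $  — expand P → g
step 7: stack=$ g  input=g $  — match g
Accept reached after 7 steps.

7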